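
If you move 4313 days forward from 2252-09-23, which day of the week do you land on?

Friday

First find the weekday of Sep 23, 2252. Doomsday rule: the anchor day for the 2200s is Friday. For year 52: 52÷12 = 4 r 4, and 4÷4 = 1, so 4+4+1 = 9.
Friday + 9 ≡ Sunday — that's 2252's doomsday.
In September the doomsday date is Sep 5.
Sep 23 is 18 days after Sep 5; 18 mod 7 = 4, so Sunday + 4 = Thursday.
4313 mod 7 = 1, so 4313 days after a Thursday is Thursday + 1 = Friday.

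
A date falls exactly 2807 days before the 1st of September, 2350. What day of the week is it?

First find the weekday of Sep 1, 2350. Doomsday rule: the anchor day for the 2300s is Wednesday. For year 50: 50÷12 = 4 r 2, and 2÷4 = 0, so 4+2+0 = 6.
Wednesday + 6 ≡ Tuesday — that's 2350's doomsday.
In September the doomsday date is Sep 5.
Sep 1 is 4 days before Sep 5; 4 mod 7 = 4, so Tuesday − 4 = Friday.
2807 mod 7 = 0, so 2807 days before a Friday is Friday − 0 = Friday.

Friday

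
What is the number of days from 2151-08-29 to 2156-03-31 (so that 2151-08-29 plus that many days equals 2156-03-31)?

1676

Aug 29, 2151 → Aug 29, 2152: 366 days (Feb 29, 2152 is in that span).
Aug 29, 2152 → Aug 29, 2153: 365 days.
Aug 29, 2153 → Aug 29, 2154: 365 days.
Aug 29, 2154 → Aug 29, 2155: 365 days.
Aug 29, 2155 → Sep 29, 2155: 31 days (August has 31).
Sep 29, 2155 → Oct 29, 2155: 30 days (September has 30).
Oct 29, 2155 → Nov 29, 2155: 31 days (October has 31).
Nov 29, 2155 → Dec 29, 2155: 30 days (November has 30).
Dec 29, 2155 → Jan 29, 2156: 31 days (December has 31).
Jan 29, 2156 → Feb 29, 2156: 31 days (January has 31).
Feb 29, 2156 → Mar 29, 2156: 29 days (February has 29).
Mar 29, 2156 → Mar 31, 2156: 2 days.
Total: 1676 days.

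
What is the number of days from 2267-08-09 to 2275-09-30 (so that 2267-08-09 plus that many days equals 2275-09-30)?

2974

Aug 9, 2267 → Aug 9, 2268: 366 days (Feb 29, 2268 is in that span).
Aug 9, 2268 → Aug 9, 2269: 365 days.
Aug 9, 2269 → Aug 9, 2270: 365 days.
Aug 9, 2270 → Aug 9, 2271: 365 days.
Aug 9, 2271 → Aug 9, 2272: 366 days (Feb 29, 2272 is in that span).
Aug 9, 2272 → Aug 9, 2273: 365 days.
Aug 9, 2273 → Aug 9, 2274: 365 days.
Aug 9, 2274 → Aug 9, 2275: 365 days.
Aug 9, 2275 → Sep 9, 2275: 31 days (August has 31).
Sep 9, 2275 → Sep 30, 2275: 21 days.
Total: 2974 days.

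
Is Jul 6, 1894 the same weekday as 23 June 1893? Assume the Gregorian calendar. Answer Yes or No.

Yes

From Jun 23, 1893 to Jul 6, 1894 is 378 days.
378 mod 7 = 0, so they are the same weekday.
(Jun 23, 1893 is a Friday; Jul 6, 1894 is a Friday.)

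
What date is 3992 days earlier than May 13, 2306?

−365 (one year) → May 13, 2305 (3627 left).
−365 (one year) → May 13, 2304 (3262 left).
−366 (one year; includes Feb 29, 2304) → May 13, 2303 (2896 left).
−365 (one year) → May 13, 2302 (2531 left).
−365 (one year) → May 13, 2301 (2166 left).
−365 (one year) → May 13, 2300 (1801 left).
−365 (one year) → May 13, 2299 (1436 left).
−365 (one year) → May 13, 2298 (1071 left).
−365 (one year) → May 13, 2297 (706 left).
−365 (one year) → May 13, 2296 (341 left).
−13 → Apr 30, 2296 (end of Apr, 30 days; 328 left).
−30 → Mar 31, 2296 (end of Mar, 31 days; 298 left).
−31 → Feb 29, 2296 (end of Feb, 29 days; 267 left).
−29 → Jan 31, 2296 (end of Jan, 31 days; 238 left).
−31 → Dec 31, 2295 (end of Dec, 31 days; 207 left).
−31 → Nov 30, 2295 (end of Nov, 30 days; 176 left).
−30 → Oct 31, 2295 (end of Oct, 31 days; 146 left).
−31 → Sep 30, 2295 (end of Sep, 30 days; 115 left).
−30 → Aug 31, 2295 (end of Aug, 31 days; 85 left).
−31 → Jul 31, 2295 (end of Jul, 31 days; 54 left).
−31 → Jun 30, 2295 (end of Jun, 30 days; 23 left).
−23 → Jun 7, 2295.

June 7, 2295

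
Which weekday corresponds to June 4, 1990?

Monday

January 1, 1990 is a Monday.
Jan 1, 1990 → Feb 1, 1990: 31 days (January has 31).
Feb 1, 1990 → Mar 1, 1990: 28 days (February has 28).
Mar 1, 1990 → Apr 1, 1990: 31 days (March has 31).
Apr 1, 1990 → May 1, 1990: 30 days (April has 30).
May 1, 1990 → Jun 1, 1990: 31 days (May has 31).
Jun 1, 1990 → Jun 4, 1990: 3 days.
Total: 154 days.
154 mod 7 = 0, so Monday + 0 = Monday.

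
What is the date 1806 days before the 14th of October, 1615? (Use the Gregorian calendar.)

−365 (one year) → Oct 14, 1614 (1441 left).
−365 (one year) → Oct 14, 1613 (1076 left).
−365 (one year) → Oct 14, 1612 (711 left).
−366 (one year; includes Feb 29, 1612) → Oct 14, 1611 (345 left).
−14 → Sep 30, 1611 (end of Sep, 30 days; 331 left).
−30 → Aug 31, 1611 (end of Aug, 31 days; 301 left).
−31 → Jul 31, 1611 (end of Jul, 31 days; 270 left).
−31 → Jun 30, 1611 (end of Jun, 30 days; 239 left).
−30 → May 31, 1611 (end of May, 31 days; 209 left).
−31 → Apr 30, 1611 (end of Apr, 30 days; 178 left).
−30 → Mar 31, 1611 (end of Mar, 31 days; 148 left).
−31 → Feb 28, 1611 (end of Feb, 28 days; 117 left).
−28 → Jan 31, 1611 (end of Jan, 31 days; 89 left).
−31 → Dec 31, 1610 (end of Dec, 31 days; 58 left).
−31 → Nov 30, 1610 (end of Nov, 30 days; 27 left).
−27 → Nov 3, 1610.

November 3, 1610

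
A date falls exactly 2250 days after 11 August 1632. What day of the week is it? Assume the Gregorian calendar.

Saturday

First find the weekday of Aug 11, 1632. Doomsday rule: the anchor day for the 1600s is Tuesday. For year 32: 32÷12 = 2 r 8, and 8÷4 = 2, so 2+8+2 = 12.
Tuesday + 12 ≡ Sunday — that's 1632's doomsday.
In August the doomsday date is Aug 8.
Aug 11 is 3 days after Aug 8; 3 mod 7 = 3, so Sunday + 3 = Wednesday.
2250 mod 7 = 3, so 2250 days after a Wednesday is Wednesday + 3 = Saturday.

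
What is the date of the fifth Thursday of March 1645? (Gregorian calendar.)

March 30, 1645

March 1, 1645 is a Wednesday.
The first Thursday is therefore March 2 (1 days later).
The fifth Thursday is 2 + 4×7 = March 30.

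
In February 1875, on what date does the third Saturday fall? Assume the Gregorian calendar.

February 1, 1875 is a Monday.
The first Saturday is therefore February 6 (5 days later).
The third Saturday is 6 + 2×7 = February 20.

February 20, 1875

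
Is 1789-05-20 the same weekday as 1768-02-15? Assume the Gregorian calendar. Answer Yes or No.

No

From Feb 15, 1768 to May 20, 1789 is 7765 days.
7765 mod 7 = 2, so they are different weekdays.
(Feb 15, 1768 is a Monday; May 20, 1789 is a Wednesday.)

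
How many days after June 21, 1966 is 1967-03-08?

Jun 21, 1966 → Jul 21, 1966: 30 days (June has 30).
Jul 21, 1966 → Aug 21, 1966: 31 days (July has 31).
Aug 21, 1966 → Sep 21, 1966: 31 days (August has 31).
Sep 21, 1966 → Oct 21, 1966: 30 days (September has 30).
Oct 21, 1966 → Nov 21, 1966: 31 days (October has 31).
Nov 21, 1966 → Dec 21, 1966: 30 days (November has 30).
Dec 21, 1966 → Jan 21, 1967: 31 days (December has 31).
Jan 21, 1967 → Feb 21, 1967: 31 days (January has 31).
Feb 21, 1967 → Mar 8, 1967: 15 days.
Total: 260 days.

260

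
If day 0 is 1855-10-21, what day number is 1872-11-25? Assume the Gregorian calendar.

Oct 21, 1855 → Oct 21, 1856: 366 days (Feb 29, 1856 is in that span).
Oct 21, 1856 → Oct 21, 1857: 365 days.
Oct 21, 1857 → Oct 21, 1858: 365 days.
Oct 21, 1858 → Oct 21, 1859: 365 days.
Oct 21, 1859 → Oct 21, 1860: 366 days (Feb 29, 1860 is in that span).
Oct 21, 1860 → Oct 21, 1861: 365 days.
Oct 21, 1861 → Oct 21, 1862: 365 days.
Oct 21, 1862 → Oct 21, 1863: 365 days.
Oct 21, 1863 → Oct 21, 1864: 366 days (Feb 29, 1864 is in that span).
Oct 21, 1864 → Oct 21, 1865: 365 days.
Oct 21, 1865 → Oct 21, 1866: 365 days.
Oct 21, 1866 → Oct 21, 1867: 365 days.
Oct 21, 1867 → Oct 21, 1868: 366 days (Feb 29, 1868 is in that span).
Oct 21, 1868 → Oct 21, 1869: 365 days.
Oct 21, 1869 → Oct 21, 1870: 365 days.
Oct 21, 1870 → Oct 21, 1871: 365 days.
Oct 21, 1871 → Oct 21, 1872: 366 days (Feb 29, 1872 is in that span).
Oct 21, 1872 → Nov 21, 1872: 31 days (October has 31).
Nov 21, 1872 → Nov 25, 1872: 4 days.
Total: 6245 days.

6245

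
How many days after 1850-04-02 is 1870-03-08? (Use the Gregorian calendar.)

Apr 2, 1850 → Apr 2, 1851: 365 days.
Apr 2, 1851 → Apr 2, 1852: 366 days (Feb 29, 1852 is in that span).
Apr 2, 1852 → Apr 2, 1853: 365 days.
Apr 2, 1853 → Apr 2, 1854: 365 days.
Apr 2, 1854 → Apr 2, 1855: 365 days.
Apr 2, 1855 → Apr 2, 1856: 366 days (Feb 29, 1856 is in that span).
Apr 2, 1856 → Apr 2, 1857: 365 days.
Apr 2, 1857 → Apr 2, 1858: 365 days.
Apr 2, 1858 → Apr 2, 1859: 365 days.
Apr 2, 1859 → Apr 2, 1860: 366 days (Feb 29, 1860 is in that span).
Apr 2, 1860 → Apr 2, 1861: 365 days.
Apr 2, 1861 → Apr 2, 1862: 365 days.
Apr 2, 1862 → Apr 2, 1863: 365 days.
Apr 2, 1863 → Apr 2, 1864: 366 days (Feb 29, 1864 is in that span).
Apr 2, 1864 → Apr 2, 1865: 365 days.
Apr 2, 1865 → Apr 2, 1866: 365 days.
Apr 2, 1866 → Apr 2, 1867: 365 days.
Apr 2, 1867 → Apr 2, 1868: 366 days (Feb 29, 1868 is in that span).
Apr 2, 1868 → Apr 2, 1869: 365 days.
Apr 2, 1869 → May 2, 1869: 30 days (April has 30).
May 2, 1869 → Jun 2, 1869: 31 days (May has 31).
Jun 2, 1869 → Jul 2, 1869: 30 days (June has 30).
Jul 2, 1869 → Aug 2, 1869: 31 days (July has 31).
Aug 2, 1869 → Sep 2, 1869: 31 days (August has 31).
Sep 2, 1869 → Oct 2, 1869: 30 days (September has 30).
Oct 2, 1869 → Nov 2, 1869: 31 days (October has 31).
Nov 2, 1869 → Dec 2, 1869: 30 days (November has 30).
Dec 2, 1869 → Jan 2, 1870: 31 days (December has 31).
Jan 2, 1870 → Feb 2, 1870: 31 days (January has 31).
Feb 2, 1870 → Mar 2, 1870: 28 days (February has 28).
Mar 2, 1870 → Mar 8, 1870: 6 days.
Total: 7280 days.

7280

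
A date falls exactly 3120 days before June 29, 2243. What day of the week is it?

Saturday

First find the weekday of Jun 29, 2243. Doomsday rule: the anchor day for the 2200s is Friday. For year 43: 43÷12 = 3 r 7, and 7÷4 = 1, so 3+7+1 = 11.
Friday + 11 ≡ Tuesday — that's 2243's doomsday.
In June the doomsday date is Jun 6.
Jun 29 is 23 days after Jun 6; 23 mod 7 = 2, so Tuesday + 2 = Thursday.
3120 mod 7 = 5, so 3120 days before a Thursday is Thursday − 5 = Saturday.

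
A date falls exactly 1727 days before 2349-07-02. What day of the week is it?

Monday

First find the weekday of Jul 2, 2349. Doomsday rule: the anchor day for the 2300s is Wednesday. For year 49: 49÷12 = 4 r 1, and 1÷4 = 0, so 4+1+0 = 5.
Wednesday + 5 ≡ Monday — that's 2349's doomsday.
In July the doomsday date is Jul 11.
Jul 2 is 9 days before Jul 11; 9 mod 7 = 2, so Monday − 2 = Saturday.
1727 mod 7 = 5, so 1727 days before a Saturday is Saturday − 5 = Monday.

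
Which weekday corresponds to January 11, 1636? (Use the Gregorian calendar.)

Friday

Doomsday rule: the anchor day for the 1600s is Tuesday. For year 36: 36÷12 = 3 r 0, and 0÷4 = 0, so 3+0+0 = 3.
Tuesday + 3 ≡ Friday — that's 1636's doomsday.
In January the doomsday date is Jan 4 (1636 is a leap year (divisible by 4)).
Jan 11 is 7 days after Jan 4; 7 mod 7 = 0, so Friday + 0 = Friday.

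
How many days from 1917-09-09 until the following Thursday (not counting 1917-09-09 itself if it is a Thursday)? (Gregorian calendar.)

4

Sep 9, 1917 is a Sunday.
From Sunday to the next Thursday is 4 days.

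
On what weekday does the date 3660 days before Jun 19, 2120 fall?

First find the weekday of Jun 19, 2120. Doomsday rule: the anchor day for the 2100s is Sunday. For year 20: 20÷12 = 1 r 8, and 8÷4 = 2, so 1+8+2 = 11.
Sunday + 11 ≡ Thursday — that's 2120's doomsday.
In June the doomsday date is Jun 6.
Jun 19 is 13 days after Jun 6; 13 mod 7 = 6, so Thursday + 6 = Wednesday.
3660 mod 7 = 6, so 3660 days before a Wednesday is Wednesday − 6 = Thursday.

Thursday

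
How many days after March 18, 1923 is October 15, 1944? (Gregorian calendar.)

7882

Mar 18, 1923 → Mar 18, 1924: 366 days (Feb 29, 1924 is in that span).
Mar 18, 1924 → Mar 18, 1925: 365 days.
Mar 18, 1925 → Mar 18, 1926: 365 days.
Mar 18, 1926 → Mar 18, 1927: 365 days.
Mar 18, 1927 → Mar 18, 1928: 366 days (Feb 29, 1928 is in that span).
Mar 18, 1928 → Mar 18, 1929: 365 days.
Mar 18, 1929 → Mar 18, 1930: 365 days.
Mar 18, 1930 → Mar 18, 1931: 365 days.
Mar 18, 1931 → Mar 18, 1932: 366 days (Feb 29, 1932 is in that span).
Mar 18, 1932 → Mar 18, 1933: 365 days.
Mar 18, 1933 → Mar 18, 1934: 365 days.
Mar 18, 1934 → Mar 18, 1935: 365 days.
Mar 18, 1935 → Mar 18, 1936: 366 days (Feb 29, 1936 is in that span).
Mar 18, 1936 → Mar 18, 1937: 365 days.
Mar 18, 1937 → Mar 18, 1938: 365 days.
Mar 18, 1938 → Mar 18, 1939: 365 days.
Mar 18, 1939 → Mar 18, 1940: 366 days (Feb 29, 1940 is in that span).
Mar 18, 1940 → Mar 18, 1941: 365 days.
Mar 18, 1941 → Mar 18, 1942: 365 days.
Mar 18, 1942 → Mar 18, 1943: 365 days.
Mar 18, 1943 → Mar 18, 1944: 366 days (Feb 29, 1944 is in that span).
Mar 18, 1944 → Apr 18, 1944: 31 days (March has 31).
Apr 18, 1944 → May 18, 1944: 30 days (April has 30).
May 18, 1944 → Jun 18, 1944: 31 days (May has 31).
Jun 18, 1944 → Jul 18, 1944: 30 days (June has 30).
Jul 18, 1944 → Aug 18, 1944: 31 days (July has 31).
Aug 18, 1944 → Sep 18, 1944: 31 days (August has 31).
Sep 18, 1944 → Oct 15, 1944: 27 days.
Total: 7882 days.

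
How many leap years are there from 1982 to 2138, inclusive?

38

Multiples of 4 in [1982,2138]: 39.
Of those, multiples of 100: 2 (not leap unless ÷400).
Multiples of 400: 1.
Leap years = 39 − 2 + 1 = 38.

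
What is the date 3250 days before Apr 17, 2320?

May 25, 2311

−366 (one year; includes Feb 29, 2320) → Apr 17, 2319 (2884 left).
−365 (one year) → Apr 17, 2318 (2519 left).
−365 (one year) → Apr 17, 2317 (2154 left).
−365 (one year) → Apr 17, 2316 (1789 left).
−366 (one year; includes Feb 29, 2316) → Apr 17, 2315 (1423 left).
−365 (one year) → Apr 17, 2314 (1058 left).
−365 (one year) → Apr 17, 2313 (693 left).
−365 (one year) → Apr 17, 2312 (328 left).
−17 → Mar 31, 2312 (end of Mar, 31 days; 311 left).
−31 → Feb 29, 2312 (end of Feb, 29 days; 280 left).
−29 → Jan 31, 2312 (end of Jan, 31 days; 251 left).
−31 → Dec 31, 2311 (end of Dec, 31 days; 220 left).
−31 → Nov 30, 2311 (end of Nov, 30 days; 189 left).
−30 → Oct 31, 2311 (end of Oct, 31 days; 159 left).
−31 → Sep 30, 2311 (end of Sep, 30 days; 128 left).
−30 → Aug 31, 2311 (end of Aug, 31 days; 98 left).
−31 → Jul 31, 2311 (end of Jul, 31 days; 67 left).
−31 → Jun 30, 2311 (end of Jun, 30 days; 36 left).
−30 → May 31, 2311 (end of May, 31 days; 6 left).
−6 → May 25, 2311.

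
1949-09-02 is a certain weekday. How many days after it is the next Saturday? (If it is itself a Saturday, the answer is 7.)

1

Sep 2, 1949 is a Friday.
From Friday to the next Saturday is 1 day.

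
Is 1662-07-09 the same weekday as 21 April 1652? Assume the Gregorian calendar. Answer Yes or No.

From Apr 21, 1652 to Jul 9, 1662 is 3731 days.
3731 mod 7 = 0, so they are the same weekday.
(Apr 21, 1652 is a Sunday; Jul 9, 1662 is a Sunday.)

Yes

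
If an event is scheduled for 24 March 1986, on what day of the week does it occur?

January 1, 1986 is a Wednesday.
Jan 1, 1986 → Feb 1, 1986: 31 days (January has 31).
Feb 1, 1986 → Mar 1, 1986: 28 days (February has 28).
Mar 1, 1986 → Mar 24, 1986: 23 days.
Total: 82 days.
82 mod 7 = 5, so Wednesday + 5 = Monday.

Monday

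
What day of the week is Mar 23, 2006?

Doomsday rule: the anchor day for the 2000s is Tuesday. For year 06: 6÷12 = 0 r 6, and 6÷4 = 1, so 0+6+1 = 7.
Tuesday + 7 ≡ Tuesday — that's 2006's doomsday.
In March the doomsday date is Mar 14.
Mar 23 is 9 days after Mar 14; 9 mod 7 = 2, so Tuesday + 2 = Thursday.

Thursday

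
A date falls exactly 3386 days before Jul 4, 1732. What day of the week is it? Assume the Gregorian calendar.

Jul 4, 1732 is a Friday.
3386 mod 7 = 5, so 3386 days before a Friday is Friday − 5 = Sunday.

Sunday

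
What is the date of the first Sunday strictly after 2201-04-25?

Apr 25, 2201 is a Saturday.
From Saturday to the next Sunday is 1 day.
Apr 25, 2201 + 1 = Apr 26, 2201.

April 26, 2201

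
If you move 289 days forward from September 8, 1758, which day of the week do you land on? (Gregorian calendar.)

Sunday

Sep 8, 1758 is a Friday.
289 mod 7 = 2, so 289 days after a Friday is Friday + 2 = Sunday.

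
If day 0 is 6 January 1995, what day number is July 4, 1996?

545

Jan 6, 1995 → Jan 6, 1996: 365 days.
Jan 6, 1996 → Feb 6, 1996: 31 days (January has 31).
Feb 6, 1996 → Mar 6, 1996: 29 days (February has 29).
Mar 6, 1996 → Apr 6, 1996: 31 days (March has 31).
Apr 6, 1996 → May 6, 1996: 30 days (April has 30).
May 6, 1996 → Jun 6, 1996: 31 days (May has 31).
Jun 6, 1996 → Jul 4, 1996: 28 days.
Total: 545 days.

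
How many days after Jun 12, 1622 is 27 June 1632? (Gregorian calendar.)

3668

Jun 12, 1622 → Jun 12, 1623: 365 days.
Jun 12, 1623 → Jun 12, 1624: 366 days (Feb 29, 1624 is in that span).
Jun 12, 1624 → Jun 12, 1625: 365 days.
Jun 12, 1625 → Jun 12, 1626: 365 days.
Jun 12, 1626 → Jun 12, 1627: 365 days.
Jun 12, 1627 → Jun 12, 1628: 366 days (Feb 29, 1628 is in that span).
Jun 12, 1628 → Jun 12, 1629: 365 days.
Jun 12, 1629 → Jun 12, 1630: 365 days.
Jun 12, 1630 → Jun 12, 1631: 365 days.
Jun 12, 1631 → Jul 12, 1631: 30 days (June has 30).
Jul 12, 1631 → Aug 12, 1631: 31 days (July has 31).
Aug 12, 1631 → Sep 12, 1631: 31 days (August has 31).
Sep 12, 1631 → Oct 12, 1631: 30 days (September has 30).
Oct 12, 1631 → Nov 12, 1631: 31 days (October has 31).
Nov 12, 1631 → Dec 12, 1631: 30 days (November has 30).
Dec 12, 1631 → Jan 12, 1632: 31 days (December has 31).
Jan 12, 1632 → Feb 12, 1632: 31 days (January has 31).
Feb 12, 1632 → Mar 12, 1632: 29 days (February has 29).
Mar 12, 1632 → Apr 12, 1632: 31 days (March has 31).
Apr 12, 1632 → May 12, 1632: 30 days (April has 30).
May 12, 1632 → Jun 12, 1632: 31 days (May has 31).
Jun 12, 1632 → Jun 27, 1632: 15 days.
Total: 3668 days.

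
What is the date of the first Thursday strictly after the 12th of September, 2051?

September 14, 2051

Sep 12, 2051 is a Tuesday.
From Tuesday to the next Thursday is 2 days.
Sep 12, 2051 + 2 = Sep 14, 2051.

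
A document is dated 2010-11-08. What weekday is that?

Doomsday rule: the anchor day for the 2000s is Tuesday. For year 10: 10÷12 = 0 r 10, and 10÷4 = 2, so 0+10+2 = 12.
Tuesday + 12 ≡ Sunday — that's 2010's doomsday.
In November the doomsday date is Nov 7.
Nov 8 is 1 day after Nov 7; 1 mod 7 = 1, so Sunday + 1 = Monday.

Monday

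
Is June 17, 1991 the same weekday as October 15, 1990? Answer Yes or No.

From Oct 15, 1990 to Jun 17, 1991 is 245 days.
245 mod 7 = 0, so they are the same weekday.
(Oct 15, 1990 is a Monday; Jun 17, 1991 is a Monday.)

Yes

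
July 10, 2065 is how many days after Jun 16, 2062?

1120

Jun 16, 2062 → Jun 16, 2063: 365 days.
Jun 16, 2063 → Jun 16, 2064: 366 days (Feb 29, 2064 is in that span).
Jun 16, 2064 → Jul 16, 2064: 30 days (June has 30).
Jul 16, 2064 → Aug 16, 2064: 31 days (July has 31).
Aug 16, 2064 → Sep 16, 2064: 31 days (August has 31).
Sep 16, 2064 → Oct 16, 2064: 30 days (September has 30).
Oct 16, 2064 → Nov 16, 2064: 31 days (October has 31).
Nov 16, 2064 → Dec 16, 2064: 30 days (November has 30).
Dec 16, 2064 → Jan 16, 2065: 31 days (December has 31).
Jan 16, 2065 → Feb 16, 2065: 31 days (January has 31).
Feb 16, 2065 → Mar 16, 2065: 28 days (February has 28).
Mar 16, 2065 → Apr 16, 2065: 31 days (March has 31).
Apr 16, 2065 → May 16, 2065: 30 days (April has 30).
May 16, 2065 → Jun 16, 2065: 31 days (May has 31).
Jun 16, 2065 → Jul 10, 2065: 24 days.
Total: 1120 days.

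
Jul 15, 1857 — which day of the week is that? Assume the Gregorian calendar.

Doomsday rule: the anchor day for the 1800s is Friday. For year 57: 57÷12 = 4 r 9, and 9÷4 = 2, so 4+9+2 = 15.
Friday + 15 ≡ Saturday — that's 1857's doomsday.
In July the doomsday date is Jul 11.
Jul 15 is 4 days after Jul 11; 4 mod 7 = 4, so Saturday + 4 = Wednesday.

Wednesday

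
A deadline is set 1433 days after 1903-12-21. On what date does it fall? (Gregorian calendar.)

November 23, 1907

+366 (one year; includes Feb 29, 1904) → Dec 21, 1904 (1067 left).
+365 (one year) → Dec 21, 1905 (702 left).
+365 (one year) → Dec 21, 1906 (337 left).
Dec has 31 days: +11 → Jan 1, 1907 (326 left).
Jan has 31 days: +31 → Feb 1, 1907 (295 left).
Feb has 28 days: +28 → Mar 1, 1907 (267 left).
Mar has 31 days: +31 → Apr 1, 1907 (236 left).
Apr has 30 days: +30 → May 1, 1907 (206 left).
May has 31 days: +31 → Jun 1, 1907 (175 left).
Jun has 30 days: +30 → Jul 1, 1907 (145 left).
Jul has 31 days: +31 → Aug 1, 1907 (114 left).
Aug has 31 days: +31 → Sep 1, 1907 (83 left).
Sep has 30 days: +30 → Oct 1, 1907 (53 left).
Oct has 31 days: +31 → Nov 1, 1907 (22 left).
+22 → Nov 23, 1907.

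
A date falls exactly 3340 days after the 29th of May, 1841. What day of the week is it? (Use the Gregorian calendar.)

First find the weekday of May 29, 1841. Doomsday rule: the anchor day for the 1800s is Friday. For year 41: 41÷12 = 3 r 5, and 5÷4 = 1, so 3+5+1 = 9.
Friday + 9 ≡ Sunday — that's 1841's doomsday.
In May the doomsday date is May 9.
May 29 is 20 days after May 9; 20 mod 7 = 6, so Sunday + 6 = Saturday.
3340 mod 7 = 1, so 3340 days after a Saturday is Saturday + 1 = Sunday.

Sunday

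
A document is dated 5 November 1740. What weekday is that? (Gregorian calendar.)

Saturday

Doomsday rule: the anchor day for the 1700s is Sunday. For year 40: 40÷12 = 3 r 4, and 4÷4 = 1, so 3+4+1 = 8.
Sunday + 8 ≡ Monday — that's 1740's doomsday.
In November the doomsday date is Nov 7.
Nov 5 is 2 days before Nov 7; 2 mod 7 = 2, so Monday − 2 = Saturday.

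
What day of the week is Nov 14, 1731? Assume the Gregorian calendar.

Wednesday

Doomsday rule: the anchor day for the 1700s is Sunday. For year 31: 31÷12 = 2 r 7, and 7÷4 = 1, so 2+7+1 = 10.
Sunday + 10 ≡ Wednesday — that's 1731's doomsday.
In November the doomsday date is Nov 7.
Nov 14 is 7 days after Nov 7; 7 mod 7 = 0, so Wednesday + 0 = Wednesday.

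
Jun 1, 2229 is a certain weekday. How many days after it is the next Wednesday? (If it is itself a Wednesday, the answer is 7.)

2

Jun 1, 2229 is a Monday.
From Monday to the next Wednesday is 2 days.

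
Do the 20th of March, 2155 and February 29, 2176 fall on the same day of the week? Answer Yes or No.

From Mar 20, 2155 to Feb 29, 2176 is 7651 days.
7651 mod 7 = 0, so they are the same weekday.
(Mar 20, 2155 is a Thursday; Feb 29, 2176 is a Thursday.)

Yes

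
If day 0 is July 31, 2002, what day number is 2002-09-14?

Jul 31, 2002 → Aug 31, 2002: 31 days (July has 31).
Aug 31, 2002 → Sep 14, 2002: 14 days.
Total: 45 days.

45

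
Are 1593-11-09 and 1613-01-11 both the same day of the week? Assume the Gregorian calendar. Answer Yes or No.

No

From Nov 9, 1593 to Jan 11, 1613 is 7003 days.
7003 mod 7 = 3, so they are different weekdays.
(Nov 9, 1593 is a Tuesday; Jan 11, 1613 is a Friday.)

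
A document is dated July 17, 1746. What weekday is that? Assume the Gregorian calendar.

Sunday

Doomsday rule: the anchor day for the 1700s is Sunday. For year 46: 46÷12 = 3 r 10, and 10÷4 = 2, so 3+10+2 = 15.
Sunday + 15 ≡ Monday — that's 1746's doomsday.
In July the doomsday date is Jul 11.
Jul 17 is 6 days after Jul 11; 6 mod 7 = 6, so Monday + 6 = Sunday.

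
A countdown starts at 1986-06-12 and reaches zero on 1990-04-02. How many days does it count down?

1390

Jun 12, 1986 → Jun 12, 1987: 365 days.
Jun 12, 1987 → Jun 12, 1988: 366 days (Feb 29, 1988 is in that span).
Jun 12, 1988 → Jun 12, 1989: 365 days.
Jun 12, 1989 → Jul 12, 1989: 30 days (June has 30).
Jul 12, 1989 → Aug 12, 1989: 31 days (July has 31).
Aug 12, 1989 → Sep 12, 1989: 31 days (August has 31).
Sep 12, 1989 → Oct 12, 1989: 30 days (September has 30).
Oct 12, 1989 → Nov 12, 1989: 31 days (October has 31).
Nov 12, 1989 → Dec 12, 1989: 30 days (November has 30).
Dec 12, 1989 → Jan 12, 1990: 31 days (December has 31).
Jan 12, 1990 → Feb 12, 1990: 31 days (January has 31).
Feb 12, 1990 → Mar 12, 1990: 28 days (February has 28).
Mar 12, 1990 → Apr 2, 1990: 21 days.
Total: 1390 days.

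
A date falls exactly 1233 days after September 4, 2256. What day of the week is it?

Friday

First find the weekday of Sep 4, 2256. Doomsday rule: the anchor day for the 2200s is Friday. For year 56: 56÷12 = 4 r 8, and 8÷4 = 2, so 4+8+2 = 14.
Friday + 14 ≡ Friday — that's 2256's doomsday.
In September the doomsday date is Sep 5.
Sep 4 is 1 day before Sep 5; 1 mod 7 = 1, so Friday − 1 = Thursday.
1233 mod 7 = 1, so 1233 days after a Thursday is Thursday + 1 = Friday.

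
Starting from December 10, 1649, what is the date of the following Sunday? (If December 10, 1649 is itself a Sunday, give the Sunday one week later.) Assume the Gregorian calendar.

Dec 10, 1649 is a Friday.
From Friday to the next Sunday is 2 days.
Dec 10, 1649 + 2 = Dec 12, 1649.

December 12, 1649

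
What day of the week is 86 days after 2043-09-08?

First find the weekday of Sep 8, 2043. Doomsday rule: the anchor day for the 2000s is Tuesday. For year 43: 43÷12 = 3 r 7, and 7÷4 = 1, so 3+7+1 = 11.
Tuesday + 11 ≡ Saturday — that's 2043's doomsday.
In September the doomsday date is Sep 5.
Sep 8 is 3 days after Sep 5; 3 mod 7 = 3, so Saturday + 3 = Tuesday.
86 mod 7 = 2, so 86 days after a Tuesday is Tuesday + 2 = Thursday.

Thursday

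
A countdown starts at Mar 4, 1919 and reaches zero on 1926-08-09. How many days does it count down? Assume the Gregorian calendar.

Mar 4, 1919 → Mar 4, 1920: 366 days (Feb 29, 1920 is in that span).
Mar 4, 1920 → Mar 4, 1921: 365 days.
Mar 4, 1921 → Mar 4, 1922: 365 days.
Mar 4, 1922 → Mar 4, 1923: 365 days.
Mar 4, 1923 → Mar 4, 1924: 366 days (Feb 29, 1924 is in that span).
Mar 4, 1924 → Mar 4, 1925: 365 days.
Mar 4, 1925 → Mar 4, 1926: 365 days.
Mar 4, 1926 → Apr 4, 1926: 31 days (March has 31).
Apr 4, 1926 → May 4, 1926: 30 days (April has 30).
May 4, 1926 → Jun 4, 1926: 31 days (May has 31).
Jun 4, 1926 → Jul 4, 1926: 30 days (June has 30).
Jul 4, 1926 → Aug 4, 1926: 31 days (July has 31).
Aug 4, 1926 → Aug 9, 1926: 5 days.
Total: 2715 days.

2715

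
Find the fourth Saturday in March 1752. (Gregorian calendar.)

March 25, 1752

March 1, 1752 is a Wednesday.
The first Saturday is therefore March 4 (3 days later).
The fourth Saturday is 4 + 3×7 = March 25.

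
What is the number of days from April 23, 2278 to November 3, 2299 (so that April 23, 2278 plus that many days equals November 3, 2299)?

7864

Apr 23, 2278 → Apr 23, 2279: 365 days.
Apr 23, 2279 → Apr 23, 2280: 366 days (Feb 29, 2280 is in that span).
Apr 23, 2280 → Apr 23, 2281: 365 days.
Apr 23, 2281 → Apr 23, 2282: 365 days.
Apr 23, 2282 → Apr 23, 2283: 365 days.
Apr 23, 2283 → Apr 23, 2284: 366 days (Feb 29, 2284 is in that span).
Apr 23, 2284 → Apr 23, 2285: 365 days.
Apr 23, 2285 → Apr 23, 2286: 365 days.
Apr 23, 2286 → Apr 23, 2287: 365 days.
Apr 23, 2287 → Apr 23, 2288: 366 days (Feb 29, 2288 is in that span).
Apr 23, 2288 → Apr 23, 2289: 365 days.
Apr 23, 2289 → Apr 23, 2290: 365 days.
Apr 23, 2290 → Apr 23, 2291: 365 days.
Apr 23, 2291 → Apr 23, 2292: 366 days (Feb 29, 2292 is in that span).
Apr 23, 2292 → Apr 23, 2293: 365 days.
Apr 23, 2293 → Apr 23, 2294: 365 days.
Apr 23, 2294 → Apr 23, 2295: 365 days.
Apr 23, 2295 → Apr 23, 2296: 366 days (Feb 29, 2296 is in that span).
Apr 23, 2296 → Apr 23, 2297: 365 days.
Apr 23, 2297 → Apr 23, 2298: 365 days.
Apr 23, 2298 → Apr 23, 2299: 365 days.
Apr 23, 2299 → May 23, 2299: 30 days (April has 30).
May 23, 2299 → Jun 23, 2299: 31 days (May has 31).
Jun 23, 2299 → Jul 23, 2299: 30 days (June has 30).
Jul 23, 2299 → Aug 23, 2299: 31 days (July has 31).
Aug 23, 2299 → Sep 23, 2299: 31 days (August has 31).
Sep 23, 2299 → Oct 23, 2299: 30 days (September has 30).
Oct 23, 2299 → Nov 3, 2299: 11 days.
Total: 7864 days.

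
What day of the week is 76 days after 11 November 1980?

Monday

First find the weekday of Nov 11, 1980. Doomsday rule: the anchor day for the 1900s is Wednesday. For year 80: 80÷12 = 6 r 8, and 8÷4 = 2, so 6+8+2 = 16.
Wednesday + 16 ≡ Friday — that's 1980's doomsday.
In November the doomsday date is Nov 7.
Nov 11 is 4 days after Nov 7; 4 mod 7 = 4, so Friday + 4 = Tuesday.
76 mod 7 = 6, so 76 days after a Tuesday is Tuesday + 6 = Monday.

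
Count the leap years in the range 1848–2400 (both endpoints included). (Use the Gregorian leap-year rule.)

135

Multiples of 4 in [1848,2400]: 139.
Of those, multiples of 100: 6 (not leap unless ÷400).
Multiples of 400: 2.
Leap years = 139 − 6 + 2 = 135.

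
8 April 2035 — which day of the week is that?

Sunday

Doomsday rule: the anchor day for the 2000s is Tuesday. For year 35: 35÷12 = 2 r 11, and 11÷4 = 2, so 2+11+2 = 15.
Tuesday + 15 ≡ Wednesday — that's 2035's doomsday.
In April the doomsday date is Apr 4.
Apr 8 is 4 days after Apr 4; 4 mod 7 = 4, so Wednesday + 4 = Sunday.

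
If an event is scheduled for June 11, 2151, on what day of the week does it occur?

Doomsday rule: the anchor day for the 2100s is Sunday. For year 51: 51÷12 = 4 r 3, and 3÷4 = 0, so 4+3+0 = 7.
Sunday + 7 ≡ Sunday — that's 2151's doomsday.
In June the doomsday date is Jun 6.
Jun 11 is 5 days after Jun 6; 5 mod 7 = 5, so Sunday + 5 = Friday.

Friday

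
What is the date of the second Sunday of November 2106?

November 14, 2106

November 1, 2106 is a Monday.
The first Sunday is therefore November 7 (6 days later).
The second Sunday is 7 + 1×7 = November 14.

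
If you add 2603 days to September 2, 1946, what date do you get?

+365 (one year) → Sep 2, 1947 (2238 left).
+366 (one year; includes Feb 29, 1948) → Sep 2, 1948 (1872 left).
+365 (one year) → Sep 2, 1949 (1507 left).
+365 (one year) → Sep 2, 1950 (1142 left).
+365 (one year) → Sep 2, 1951 (777 left).
+366 (one year; includes Feb 29, 1952) → Sep 2, 1952 (411 left).
+365 (one year) → Sep 2, 1953 (46 left).
Sep has 30 days: +29 → Oct 1, 1953 (17 left).
+17 → Oct 18, 1953.

October 18, 1953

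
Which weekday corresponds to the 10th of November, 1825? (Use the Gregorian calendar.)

Thursday

Doomsday rule: the anchor day for the 1800s is Friday. For year 25: 25÷12 = 2 r 1, and 1÷4 = 0, so 2+1+0 = 3.
Friday + 3 ≡ Monday — that's 1825's doomsday.
In November the doomsday date is Nov 7.
Nov 10 is 3 days after Nov 7; 3 mod 7 = 3, so Monday + 3 = Thursday.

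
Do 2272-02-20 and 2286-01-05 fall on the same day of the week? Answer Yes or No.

Yes

From Feb 20, 2272 to Jan 5, 2286 is 5068 days.
5068 mod 7 = 0, so they are the same weekday.
(Feb 20, 2272 is a Tuesday; Jan 5, 2286 is a Tuesday.)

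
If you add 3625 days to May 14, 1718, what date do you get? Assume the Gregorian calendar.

+365 (one year) → May 14, 1719 (3260 left).
+366 (one year; includes Feb 29, 1720) → May 14, 1720 (2894 left).
+365 (one year) → May 14, 1721 (2529 left).
+365 (one year) → May 14, 1722 (2164 left).
+365 (one year) → May 14, 1723 (1799 left).
+366 (one year; includes Feb 29, 1724) → May 14, 1724 (1433 left).
+365 (one year) → May 14, 1725 (1068 left).
+365 (one year) → May 14, 1726 (703 left).
+365 (one year) → May 14, 1727 (338 left).
May has 31 days: +18 → Jun 1, 1727 (320 left).
Jun has 30 days: +30 → Jul 1, 1727 (290 left).
Jul has 31 days: +31 → Aug 1, 1727 (259 left).
Aug has 31 days: +31 → Sep 1, 1727 (228 left).
Sep has 30 days: +30 → Oct 1, 1727 (198 left).
Oct has 31 days: +31 → Nov 1, 1727 (167 left).
Nov has 30 days: +30 → Dec 1, 1727 (137 left).
Dec has 31 days: +31 → Jan 1, 1728 (106 left).
Jan has 31 days: +31 → Feb 1, 1728 (75 left).
Feb has 29 days: +29 → Mar 1, 1728 (46 left).
Mar has 31 days: +31 → Apr 1, 1728 (15 left).
+15 → Apr 16, 1728.

April 16, 1728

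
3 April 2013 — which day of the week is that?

Wednesday

Doomsday rule: the anchor day for the 2000s is Tuesday. For year 13: 13÷12 = 1 r 1, and 1÷4 = 0, so 1+1+0 = 2.
Tuesday + 2 ≡ Thursday — that's 2013's doomsday.
In April the doomsday date is Apr 4.
Apr 3 is 1 day before Apr 4; 1 mod 7 = 1, so Thursday − 1 = Wednesday.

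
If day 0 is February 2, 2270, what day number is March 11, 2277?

2594

Feb 2, 2270 → Feb 2, 2271: 365 days.
Feb 2, 2271 → Feb 2, 2272: 365 days.
Feb 2, 2272 → Feb 2, 2273: 366 days (Feb 29, 2272 is in that span).
Feb 2, 2273 → Feb 2, 2274: 365 days.
Feb 2, 2274 → Feb 2, 2275: 365 days.
Feb 2, 2275 → Feb 2, 2276: 365 days.
Feb 2, 2276 → Feb 2, 2277: 366 days (Feb 29, 2276 is in that span).
Feb 2, 2277 → Mar 2, 2277: 28 days (February has 28).
Mar 2, 2277 → Mar 11, 2277: 9 days.
Total: 2594 days.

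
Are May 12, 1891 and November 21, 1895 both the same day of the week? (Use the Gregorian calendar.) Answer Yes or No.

No

From May 12, 1891 to Nov 21, 1895 is 1654 days.
1654 mod 7 = 2, so they are different weekdays.
(May 12, 1891 is a Tuesday; Nov 21, 1895 is a Thursday.)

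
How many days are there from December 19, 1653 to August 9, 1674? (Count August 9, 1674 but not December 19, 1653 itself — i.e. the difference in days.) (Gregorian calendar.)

7538

Dec 19, 1653 → Dec 19, 1654: 365 days.
Dec 19, 1654 → Dec 19, 1655: 365 days.
Dec 19, 1655 → Dec 19, 1656: 366 days (Feb 29, 1656 is in that span).
Dec 19, 1656 → Dec 19, 1657: 365 days.
Dec 19, 1657 → Dec 19, 1658: 365 days.
Dec 19, 1658 → Dec 19, 1659: 365 days.
Dec 19, 1659 → Dec 19, 1660: 366 days (Feb 29, 1660 is in that span).
Dec 19, 1660 → Dec 19, 1661: 365 days.
Dec 19, 1661 → Dec 19, 1662: 365 days.
Dec 19, 1662 → Dec 19, 1663: 365 days.
Dec 19, 1663 → Dec 19, 1664: 366 days (Feb 29, 1664 is in that span).
Dec 19, 1664 → Dec 19, 1665: 365 days.
Dec 19, 1665 → Dec 19, 1666: 365 days.
Dec 19, 1666 → Dec 19, 1667: 365 days.
Dec 19, 1667 → Dec 19, 1668: 366 days (Feb 29, 1668 is in that span).
Dec 19, 1668 → Dec 19, 1669: 365 days.
Dec 19, 1669 → Dec 19, 1670: 365 days.
Dec 19, 1670 → Dec 19, 1671: 365 days.
Dec 19, 1671 → Dec 19, 1672: 366 days (Feb 29, 1672 is in that span).
Dec 19, 1672 → Dec 19, 1673: 365 days.
Dec 19, 1673 → Jan 19, 1674: 31 days (December has 31).
Jan 19, 1674 → Feb 19, 1674: 31 days (January has 31).
Feb 19, 1674 → Mar 19, 1674: 28 days (February has 28).
Mar 19, 1674 → Apr 19, 1674: 31 days (March has 31).
Apr 19, 1674 → May 19, 1674: 30 days (April has 30).
May 19, 1674 → Jun 19, 1674: 31 days (May has 31).
Jun 19, 1674 → Jul 19, 1674: 30 days (June has 30).
Jul 19, 1674 → Aug 9, 1674: 21 days.
Total: 7538 days.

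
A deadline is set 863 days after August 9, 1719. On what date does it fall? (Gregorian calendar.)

December 19, 1721

+366 (one year; includes Feb 29, 1720) → Aug 9, 1720 (497 left).
+365 (one year) → Aug 9, 1721 (132 left).
Aug has 31 days: +23 → Sep 1, 1721 (109 left).
Sep has 30 days: +30 → Oct 1, 1721 (79 left).
Oct has 31 days: +31 → Nov 1, 1721 (48 left).
Nov has 30 days: +30 → Dec 1, 1721 (18 left).
+18 → Dec 19, 1721.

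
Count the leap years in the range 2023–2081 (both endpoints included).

15

Multiples of 4 in [2023,2081]: 15.
Of those, multiples of 100: 0 (not leap unless ÷400).
Multiples of 400: 0.
Leap years = 15 − 0 + 0 = 15.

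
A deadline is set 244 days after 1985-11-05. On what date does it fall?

Nov has 30 days: +26 → Dec 1, 1985 (218 left).
Dec has 31 days: +31 → Jan 1, 1986 (187 left).
Jan has 31 days: +31 → Feb 1, 1986 (156 left).
Feb has 28 days: +28 → Mar 1, 1986 (128 left).
Mar has 31 days: +31 → Apr 1, 1986 (97 left).
Apr has 30 days: +30 → May 1, 1986 (67 left).
May has 31 days: +31 → Jun 1, 1986 (36 left).
Jun has 30 days: +30 → Jul 1, 1986 (6 left).
+6 → Jul 7, 1986.

July 7, 1986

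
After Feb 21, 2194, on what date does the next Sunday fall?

Feb 21, 2194 is a Friday.
From Friday to the next Sunday is 2 days.
Feb 21, 2194 + 2 = Feb 23, 2194.

February 23, 2194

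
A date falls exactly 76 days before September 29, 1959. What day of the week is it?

Sep 29, 1959 is a Tuesday.
76 mod 7 = 6, so 76 days before a Tuesday is Tuesday − 6 = Wednesday.

Wednesday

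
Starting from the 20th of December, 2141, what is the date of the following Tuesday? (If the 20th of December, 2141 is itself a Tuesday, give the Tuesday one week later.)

December 26, 2141

Dec 20, 2141 is a Wednesday.
From Wednesday to the next Tuesday is 6 days.
Dec 20, 2141 + 6 = Dec 26, 2141.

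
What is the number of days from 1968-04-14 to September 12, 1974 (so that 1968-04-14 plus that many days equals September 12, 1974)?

2342

Apr 14, 1968 → Apr 14, 1969: 365 days.
Apr 14, 1969 → Apr 14, 1970: 365 days.
Apr 14, 1970 → Apr 14, 1971: 365 days.
Apr 14, 1971 → Apr 14, 1972: 366 days (Feb 29, 1972 is in that span).
Apr 14, 1972 → Apr 14, 1973: 365 days.
Apr 14, 1973 → Apr 14, 1974: 365 days.
Apr 14, 1974 → May 14, 1974: 30 days (April has 30).
May 14, 1974 → Jun 14, 1974: 31 days (May has 31).
Jun 14, 1974 → Jul 14, 1974: 30 days (June has 30).
Jul 14, 1974 → Aug 14, 1974: 31 days (July has 31).
Aug 14, 1974 → Sep 12, 1974: 29 days.
Total: 2342 days.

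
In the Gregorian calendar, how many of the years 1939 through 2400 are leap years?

Multiples of 4 in [1939,2400]: 116.
Of those, multiples of 100: 5 (not leap unless ÷400).
Multiples of 400: 2.
Leap years = 116 − 5 + 2 = 113.

113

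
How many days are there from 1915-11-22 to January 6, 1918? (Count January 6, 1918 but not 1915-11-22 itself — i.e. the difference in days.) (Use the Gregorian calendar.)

776

Nov 22, 1915 → Nov 22, 1916: 366 days (Feb 29, 1916 is in that span).
Nov 22, 1916 → Nov 22, 1917: 365 days.
Nov 22, 1917 → Dec 22, 1917: 30 days (November has 30).
Dec 22, 1917 → Jan 6, 1918: 15 days.
Total: 776 days.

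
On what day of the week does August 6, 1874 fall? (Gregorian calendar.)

Doomsday rule: the anchor day for the 1800s is Friday. For year 74: 74÷12 = 6 r 2, and 2÷4 = 0, so 6+2+0 = 8.
Friday + 8 ≡ Saturday — that's 1874's doomsday.
In August the doomsday date is Aug 8.
Aug 6 is 2 days before Aug 8; 2 mod 7 = 2, so Saturday − 2 = Thursday.

Thursday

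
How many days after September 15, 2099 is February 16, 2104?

1614

Sep 15, 2099 → Sep 15, 2100: 365 days.
Sep 15, 2100 → Sep 15, 2101: 365 days.
Sep 15, 2101 → Sep 15, 2102: 365 days.
Sep 15, 2102 → Sep 15, 2103: 365 days.
Sep 15, 2103 → Oct 15, 2103: 30 days (September has 30).
Oct 15, 2103 → Nov 15, 2103: 31 days (October has 31).
Nov 15, 2103 → Dec 15, 2103: 30 days (November has 30).
Dec 15, 2103 → Jan 15, 2104: 31 days (December has 31).
Jan 15, 2104 → Feb 15, 2104: 31 days (January has 31).
Feb 15, 2104 → Feb 16, 2104: 1 days.
Total: 1614 days.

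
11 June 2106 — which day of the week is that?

Doomsday rule: the anchor day for the 2100s is Sunday. For year 06: 6÷12 = 0 r 6, and 6÷4 = 1, so 0+6+1 = 7.
Sunday + 7 ≡ Sunday — that's 2106's doomsday.
In June the doomsday date is Jun 6.
Jun 11 is 5 days after Jun 6; 5 mod 7 = 5, so Sunday + 5 = Friday.

Friday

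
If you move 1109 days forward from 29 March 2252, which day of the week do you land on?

Thursday

First find the weekday of Mar 29, 2252. Doomsday rule: the anchor day for the 2200s is Friday. For year 52: 52÷12 = 4 r 4, and 4÷4 = 1, so 4+4+1 = 9.
Friday + 9 ≡ Sunday — that's 2252's doomsday.
In March the doomsday date is Mar 14.
Mar 29 is 15 days after Mar 14; 15 mod 7 = 1, so Sunday + 1 = Monday.
1109 mod 7 = 3, so 1109 days after a Monday is Monday + 3 = Thursday.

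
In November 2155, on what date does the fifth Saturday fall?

November 29, 2155

November 1, 2155 is a Saturday.
The first Saturday is therefore November 1 (same day).
The fifth Saturday is 1 + 4×7 = November 29.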